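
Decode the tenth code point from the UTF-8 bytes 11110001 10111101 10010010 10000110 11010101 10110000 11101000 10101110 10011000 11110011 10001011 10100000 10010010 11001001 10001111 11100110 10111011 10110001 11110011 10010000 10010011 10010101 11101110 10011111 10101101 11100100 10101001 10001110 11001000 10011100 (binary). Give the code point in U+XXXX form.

Offset 0: leading byte 0xF1 = 11110001 → 4-byte char #1 = F1 BD 92 86.
Offset 4: leading byte 0xD5 = 11010101 → 2-byte char #2 = D5 B0.
Offset 6: leading byte 0xE8 = 11101000 → 3-byte char #3 = E8 AE 98.
Offset 9: leading byte 0xF3 = 11110011 → 4-byte char #4 = F3 8B A0 92.
Offset 13: leading byte 0xC9 = 11001001 → 2-byte char #5 = C9 8F.
Offset 15: leading byte 0xE6 = 11100110 → 3-byte char #6 = E6 BB B1.
Offset 18: leading byte 0xF3 = 11110011 → 4-byte char #7 = F3 90 93 95.
Offset 22: leading byte 0xEE = 11101110 → 3-byte char #8 = EE 9F AD.
Offset 25: leading byte 0xE4 = 11100100 → 3-byte char #9 = E4 A9 8E.
Offset 28: leading byte 0xC8 = 11001000 → 2-byte char #10 = C8 9C.
Leading byte 0xC8 = 11001000 matches 110xxxxx → 2-byte sequence.
Byte 1: 0xC8 = 11001000, payload 01000 (5 bits).
Byte 2: 0x9C = 10011100 (10xxxxxx ✓), payload 011100.
Concatenate: 01000011100 = 0x21C (11 bits → U+021C).

U+021C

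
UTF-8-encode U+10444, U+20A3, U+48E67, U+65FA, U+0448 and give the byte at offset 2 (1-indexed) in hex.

0x90

1-indexed offset 2 is 0-indexed offset 1.
U+10444 → 4-byte form F0 90 91 84 at offsets 0–3.
Offset 1 falls in char 1's range; it's byte 2 of F0 90 91 84 = 0x90.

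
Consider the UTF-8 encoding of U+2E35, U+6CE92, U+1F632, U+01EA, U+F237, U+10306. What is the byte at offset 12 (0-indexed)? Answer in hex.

U+2E35 → 3-byte form E2 B8 B5 at offsets 0–2.
U+6CE92 → 4-byte form F1 AC BA 92 at offsets 3–6.
U+1F632 → 4-byte form F0 9F 98 B2 at offsets 7–10.
U+01EA → 2-byte form C7 AA at offsets 11–12.
Offset 12 falls in char 4's range; it's byte 2 of C7 AA = 0xAA.

0xAA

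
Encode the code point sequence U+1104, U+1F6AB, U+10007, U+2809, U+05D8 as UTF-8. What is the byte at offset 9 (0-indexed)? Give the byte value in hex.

0x80

U+1104 → 3-byte form E1 84 84 at offsets 0–2.
U+1F6AB → 4-byte form F0 9F 9A AB at offsets 3–6.
U+10007 → 4-byte form F0 90 80 87 at offsets 7–10.
Offset 9 falls in char 3's range; it's byte 3 of F0 90 80 87 = 0x80.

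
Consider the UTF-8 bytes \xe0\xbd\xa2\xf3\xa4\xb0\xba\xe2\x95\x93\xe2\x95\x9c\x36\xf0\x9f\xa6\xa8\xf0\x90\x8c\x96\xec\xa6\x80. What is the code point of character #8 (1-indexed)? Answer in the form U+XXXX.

Offset 0: leading byte 0xE0 = 11100000 → 3-byte char #1 = E0 BD A2.
Offset 3: leading byte 0xF3 = 11110011 → 4-byte char #2 = F3 A4 B0 BA.
Offset 7: leading byte 0xE2 = 11100010 → 3-byte char #3 = E2 95 93.
Offset 10: leading byte 0xE2 = 11100010 → 3-byte char #4 = E2 95 9C.
Offset 13: leading byte 0x36 = 00110110 → 1-byte char #5 = 36.
Offset 14: leading byte 0xF0 = 11110000 → 4-byte char #6 = F0 9F A6 A8.
Offset 18: leading byte 0xF0 = 11110000 → 4-byte char #7 = F0 90 8C 96.
Offset 22: leading byte 0xEC = 11101100 → 3-byte char #8 = EC A6 80.
Leading byte 0xEC = 11101100 matches 1110xxxx → 3-byte sequence.
Byte 1: 0xEC = 11101100, payload 1100 (4 bits).
Byte 2: 0xA6 = 10100110 (10xxxxxx ✓), payload 100110.
Byte 3: 0x80 = 10000000 (10xxxxxx ✓), payload 000000.
Concatenate: 1100100110000000 = 0xC980 (16 bits → U+C980).

U+C980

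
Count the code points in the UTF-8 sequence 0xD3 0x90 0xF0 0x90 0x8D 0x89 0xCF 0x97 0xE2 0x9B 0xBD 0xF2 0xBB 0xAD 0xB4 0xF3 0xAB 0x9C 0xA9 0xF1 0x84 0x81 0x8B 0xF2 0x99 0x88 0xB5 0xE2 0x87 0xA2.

9

Byte at offset 0: 0xD3 = 11010011 → 2-byte char (#1). Advance 2.
Byte at offset 2: 0xF0 = 11110000 → 4-byte char (#2). Advance 4.
Byte at offset 6: 0xCF = 11001111 → 2-byte char (#3). Advance 2.
Byte at offset 8: 0xE2 = 11100010 → 3-byte char (#4). Advance 3.
Byte at offset 11: 0xF2 = 11110010 → 4-byte char (#5). Advance 4.
Byte at offset 15: 0xF3 = 11110011 → 4-byte char (#6). Advance 4.
Byte at offset 19: 0xF1 = 11110001 → 4-byte char (#7). Advance 4.
Byte at offset 23: 0xF2 = 11110010 → 4-byte char (#8). Advance 4.
Byte at offset 27: 0xE2 = 11100010 → 3-byte char (#9). Advance 3.
Reached end at offset 30 after 9 code points.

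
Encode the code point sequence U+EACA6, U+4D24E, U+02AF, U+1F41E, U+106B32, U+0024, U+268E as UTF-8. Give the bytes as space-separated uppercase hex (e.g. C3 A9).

U+EACA6: 4-byte form → F3 AA B2 A6.
U+4D24E: 4-byte form → F1 8D 89 8E.
U+02AF: 2-byte form → CA AF.
U+1F41E: 4-byte form → F0 9F 90 9E.
U+106B32: 4-byte form → F4 86 AC B2.
U+0024: 1-byte form → 24.
U+268E: 3-byte form → E2 9A 8E.
Concatenated (22 bytes): F3 AA B2 A6 F1 8D 89 8E CA AF F0 9F 90 9E F4 86 AC B2 24 E2 9A 8E.

F3 AA B2 A6 F1 8D 89 8E CA AF F0 9F 90 9E F4 86 AC B2 24 E2 9A 8E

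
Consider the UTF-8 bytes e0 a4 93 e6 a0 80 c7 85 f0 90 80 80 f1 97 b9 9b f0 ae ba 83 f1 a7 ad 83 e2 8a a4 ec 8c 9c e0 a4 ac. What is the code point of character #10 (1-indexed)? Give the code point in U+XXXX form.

U+092C

Offset 0: leading byte 0xE0 = 11100000 → 3-byte char #1 = E0 A4 93.
Offset 3: leading byte 0xE6 = 11100110 → 3-byte char #2 = E6 A0 80.
Offset 6: leading byte 0xC7 = 11000111 → 2-byte char #3 = C7 85.
Offset 8: leading byte 0xF0 = 11110000 → 4-byte char #4 = F0 90 80 80.
Offset 12: leading byte 0xF1 = 11110001 → 4-byte char #5 = F1 97 B9 9B.
Offset 16: leading byte 0xF0 = 11110000 → 4-byte char #6 = F0 AE BA 83.
Offset 20: leading byte 0xF1 = 11110001 → 4-byte char #7 = F1 A7 AD 83.
Offset 24: leading byte 0xE2 = 11100010 → 3-byte char #8 = E2 8A A4.
Offset 27: leading byte 0xEC = 11101100 → 3-byte char #9 = EC 8C 9C.
Offset 30: leading byte 0xE0 = 11100000 → 3-byte char #10 = E0 A4 AC.
Leading byte 0xE0 = 11100000 matches 1110xxxx → 3-byte sequence.
Byte 1: 0xE0 = 11100000, payload 0000 (4 bits).
Byte 2: 0xA4 = 10100100 (10xxxxxx ✓), payload 100100.
Byte 3: 0xAC = 10101100 (10xxxxxx ✓), payload 101100.
Concatenate: 0000100100101100 = 0x92C (16 bits → U+092C).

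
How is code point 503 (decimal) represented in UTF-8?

U+01F7 = 0x1F7 = 503 decimal. In range U+0080–U+07FF → 2-byte form: 110xxxxx 10xxxxxx.
Binary (11 bits): 00111110111.
Split 5+6: 00111 | 110111.
Byte 1: 11000111 = 0xC7.
Byte 2: 10110111 = 0xB7.

C7 B7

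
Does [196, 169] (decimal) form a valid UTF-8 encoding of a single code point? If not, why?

Leading byte 0xC4 = 11000100 → 2-byte form.
Continuation bytes 0xA9=10101001 all match 10xxxxxx.
Decoded value 0x129 is ≥ 0x80 (shortest form) and not a surrogate.

valid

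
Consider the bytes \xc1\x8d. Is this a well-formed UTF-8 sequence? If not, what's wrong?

invalid (overlong encoding)

Leading byte 0xC1 = 11000001 → 2-byte form.
Continuation bytes all match 10xxxxxx. Payload decodes to 0x4D.
But 0x4D < 0x80, the minimum for a 2-byte sequence — this is an overlong encoding.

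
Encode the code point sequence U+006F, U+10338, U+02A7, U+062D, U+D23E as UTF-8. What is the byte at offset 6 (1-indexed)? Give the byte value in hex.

0xCA

1-indexed offset 6 is 0-indexed offset 5.
U+006F → 1-byte form 6F at offsets 0–0.
U+10338 → 4-byte form F0 90 8C B8 at offsets 1–4.
U+02A7 → 2-byte form CA A7 at offsets 5–6.
Offset 5 falls in char 3's range; it's byte 1 of CA A7 = 0xCA.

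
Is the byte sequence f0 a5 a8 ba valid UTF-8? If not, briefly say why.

valid

Leading byte 0xF0 = 11110000 → 4-byte form.
Continuation bytes 0xA5=10100101, 0xA8=10101000, 0xBA=10111010 all match 10xxxxxx.
Decoded value 0x25A3A is ≥ 0x10000 (shortest form) and not a surrogate.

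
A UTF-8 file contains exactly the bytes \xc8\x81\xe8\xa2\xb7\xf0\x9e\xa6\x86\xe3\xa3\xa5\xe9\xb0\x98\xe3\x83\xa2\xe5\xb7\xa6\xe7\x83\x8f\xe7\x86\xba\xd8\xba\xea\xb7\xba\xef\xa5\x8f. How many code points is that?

12

Byte at offset 0: 0xC8 = 11001000 → 2-byte char (#1). Advance 2.
Byte at offset 2: 0xE8 = 11101000 → 3-byte char (#2). Advance 3.
Byte at offset 5: 0xF0 = 11110000 → 4-byte char (#3). Advance 4.
Byte at offset 9: 0xE3 = 11100011 → 3-byte char (#4). Advance 3.
Byte at offset 12: 0xE9 = 11101001 → 3-byte char (#5). Advance 3.
Byte at offset 15: 0xE3 = 11100011 → 3-byte char (#6). Advance 3.
Byte at offset 18: 0xE5 = 11100101 → 3-byte char (#7). Advance 3.
Byte at offset 21: 0xE7 = 11100111 → 3-byte char (#8). Advance 3.
Byte at offset 24: 0xE7 = 11100111 → 3-byte char (#9). Advance 3.
Byte at offset 27: 0xD8 = 11011000 → 2-byte char (#10). Advance 2.
Byte at offset 29: 0xEA = 11101010 → 3-byte char (#11). Advance 3.
Byte at offset 32: 0xEF = 11101111 → 3-byte char (#12). Advance 3.
Reached end at offset 35 after 12 code points.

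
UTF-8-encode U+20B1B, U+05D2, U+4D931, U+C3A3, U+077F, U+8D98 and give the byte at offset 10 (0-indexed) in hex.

U+20B1B → 4-byte form F0 A0 AC 9B at offsets 0–3.
U+05D2 → 2-byte form D7 92 at offsets 4–5.
U+4D931 → 4-byte form F1 8D A4 B1 at offsets 6–9.
U+C3A3 → 3-byte form EC 8E A3 at offsets 10–12.
Offset 10 falls in char 4's range; it's byte 1 of EC 8E A3 = 0xEC.

0xEC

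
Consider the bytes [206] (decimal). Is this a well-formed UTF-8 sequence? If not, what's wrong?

Leading byte 0xCE = 11001110 → 2-byte form, but only 1 byte is present.

invalid (sequence truncated)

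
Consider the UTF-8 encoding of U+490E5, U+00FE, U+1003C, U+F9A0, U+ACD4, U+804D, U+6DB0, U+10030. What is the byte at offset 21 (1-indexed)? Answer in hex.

1-indexed offset 21 is 0-indexed offset 20.
U+490E5 → 4-byte form F1 89 83 A5 at offsets 0–3.
U+00FE → 2-byte form C3 BE at offsets 4–5.
U+1003C → 4-byte form F0 90 80 BC at offsets 6–9.
U+F9A0 → 3-byte form EF A6 A0 at offsets 10–12.
U+ACD4 → 3-byte form EA B3 94 at offsets 13–15.
U+804D → 3-byte form E8 81 8D at offsets 16–18.
U+6DB0 → 3-byte form E6 B6 B0 at offsets 19–21.
Offset 20 falls in char 7's range; it's byte 2 of E6 B6 B0 = 0xB6.

0xB6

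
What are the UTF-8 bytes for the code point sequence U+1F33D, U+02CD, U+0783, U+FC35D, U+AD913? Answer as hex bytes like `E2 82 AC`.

U+1F33D: 4-byte form → F0 9F 8C BD.
U+02CD: 2-byte form → CB 8D.
U+0783: 2-byte form → DE 83.
U+FC35D: 4-byte form → F3 BC 8D 9D.
U+AD913: 4-byte form → F2 AD A4 93.
Concatenated (16 bytes): F0 9F 8C BD CB 8D DE 83 F3 BC 8D 9D F2 AD A4 93.

F0 9F 8C BD CB 8D DE 83 F3 BC 8D 9D F2 AD A4 93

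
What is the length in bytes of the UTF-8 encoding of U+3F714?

U+3F714 = 0x3F714. UTF-8 uses 1 byte below 0x80, 2 below 0x800, 3 below 0x10000, 4 up to 0x10FFFF. 0x3F714 is in U+10000–U+10FFFF → 4 bytes.

4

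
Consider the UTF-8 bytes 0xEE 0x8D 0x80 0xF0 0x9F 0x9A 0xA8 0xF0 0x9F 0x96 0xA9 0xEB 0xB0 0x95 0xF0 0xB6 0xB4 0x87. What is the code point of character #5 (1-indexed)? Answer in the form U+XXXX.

Offset 0: leading byte 0xEE = 11101110 → 3-byte char #1 = EE 8D 80.
Offset 3: leading byte 0xF0 = 11110000 → 4-byte char #2 = F0 9F 9A A8.
Offset 7: leading byte 0xF0 = 11110000 → 4-byte char #3 = F0 9F 96 A9.
Offset 11: leading byte 0xEB = 11101011 → 3-byte char #4 = EB B0 95.
Offset 14: leading byte 0xF0 = 11110000 → 4-byte char #5 = F0 B6 B4 87.
Leading byte 0xF0 = 11110000 matches 11110xxx → 4-byte sequence.
Byte 1: 0xF0 = 11110000, payload 000 (3 bits).
Byte 2: 0xB6 = 10110110 (10xxxxxx ✓), payload 110110.
Byte 3: 0xB4 = 10110100 (10xxxxxx ✓), payload 110100.
Byte 4: 0x87 = 10000111 (10xxxxxx ✓), payload 000111.
Concatenate: 000110110110100000111 = 0x36D07 (21 bits → U+36D07).

U+36D07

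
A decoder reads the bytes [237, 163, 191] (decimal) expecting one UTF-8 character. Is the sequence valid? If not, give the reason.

invalid (encodes a surrogate (U+D800–U+DFFF))

Structurally a 3-byte sequence; payload = 0xD8FF.
But 0xD8FF is in U+D800–U+DFFF, the surrogate range. Surrogates are not Unicode scalar values and are forbidden in UTF-8.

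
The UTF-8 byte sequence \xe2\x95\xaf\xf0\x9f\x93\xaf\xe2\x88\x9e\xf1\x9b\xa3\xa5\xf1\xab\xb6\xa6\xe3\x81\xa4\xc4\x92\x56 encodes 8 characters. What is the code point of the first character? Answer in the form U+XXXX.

U+256F

Offset 0: leading byte 0xE2 = 11100010 → 3-byte char #1 = E2 95 AF.
Leading byte 0xE2 = 11100010 matches 1110xxxx → 3-byte sequence.
Byte 1: 0xE2 = 11100010, payload 0010 (4 bits).
Byte 2: 0x95 = 10010101 (10xxxxxx ✓), payload 010101.
Byte 3: 0xAF = 10101111 (10xxxxxx ✓), payload 101111.
Concatenate: 0010010101101111 = 0x256F (16 bits → U+256F).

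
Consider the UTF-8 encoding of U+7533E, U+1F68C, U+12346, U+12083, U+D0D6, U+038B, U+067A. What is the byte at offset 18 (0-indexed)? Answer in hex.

U+7533E → 4-byte form F1 B5 8C BE at offsets 0–3.
U+1F68C → 4-byte form F0 9F 9A 8C at offsets 4–7.
U+12346 → 4-byte form F0 92 8D 86 at offsets 8–11.
U+12083 → 4-byte form F0 92 82 83 at offsets 12–15.
U+D0D6 → 3-byte form ED 83 96 at offsets 16–18.
Offset 18 falls in char 5's range; it's byte 3 of ED 83 96 = 0x96.

0x96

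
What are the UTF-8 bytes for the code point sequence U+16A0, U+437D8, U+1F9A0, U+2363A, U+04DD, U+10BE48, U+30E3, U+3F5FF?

E1 9A A0 F1 83 9F 98 F0 9F A6 A0 F0 A3 98 BA D3 9D F4 8B B9 88 E3 83 A3 F0 BF 97 BF

U+16A0: 3-byte form → E1 9A A0.
U+437D8: 4-byte form → F1 83 9F 98.
U+1F9A0: 4-byte form → F0 9F A6 A0.
U+2363A: 4-byte form → F0 A3 98 BA.
U+04DD: 2-byte form → D3 9D.
U+10BE48: 4-byte form → F4 8B B9 88.
U+30E3: 3-byte form → E3 83 A3.
U+3F5FF: 4-byte form → F0 BF 97 BF.
Concatenated (28 bytes): E1 9A A0 F1 83 9F 98 F0 9F A6 A0 F0 A3 98 BA D3 9D F4 8B B9 88 E3 83 A3 F0 BF 97 BF.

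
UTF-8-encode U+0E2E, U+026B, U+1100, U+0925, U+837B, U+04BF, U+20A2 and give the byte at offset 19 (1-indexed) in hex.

0xA2

1-indexed offset 19 is 0-indexed offset 18.
U+0E2E → 3-byte form E0 B8 AE at offsets 0–2.
U+026B → 2-byte form C9 AB at offsets 3–4.
U+1100 → 3-byte form E1 84 80 at offsets 5–7.
U+0925 → 3-byte form E0 A4 A5 at offsets 8–10.
U+837B → 3-byte form E8 8D BB at offsets 11–13.
U+04BF → 2-byte form D2 BF at offsets 14–15.
U+20A2 → 3-byte form E2 82 A2 at offsets 16–18.
Offset 18 falls in char 7's range; it's byte 3 of E2 82 A2 = 0xA2.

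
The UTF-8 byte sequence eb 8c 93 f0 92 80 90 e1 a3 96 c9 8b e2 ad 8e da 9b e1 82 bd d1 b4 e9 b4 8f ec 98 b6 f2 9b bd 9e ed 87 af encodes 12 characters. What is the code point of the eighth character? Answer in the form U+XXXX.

U+0474

Offset 0: leading byte 0xEB = 11101011 → 3-byte char #1 = EB 8C 93.
Offset 3: leading byte 0xF0 = 11110000 → 4-byte char #2 = F0 92 80 90.
Offset 7: leading byte 0xE1 = 11100001 → 3-byte char #3 = E1 A3 96.
Offset 10: leading byte 0xC9 = 11001001 → 2-byte char #4 = C9 8B.
Offset 12: leading byte 0xE2 = 11100010 → 3-byte char #5 = E2 AD 8E.
Offset 15: leading byte 0xDA = 11011010 → 2-byte char #6 = DA 9B.
Offset 17: leading byte 0xE1 = 11100001 → 3-byte char #7 = E1 82 BD.
Offset 20: leading byte 0xD1 = 11010001 → 2-byte char #8 = D1 B4.
Leading byte 0xD1 = 11010001 matches 110xxxxx → 2-byte sequence.
Byte 1: 0xD1 = 11010001, payload 10001 (5 bits).
Byte 2: 0xB4 = 10110100 (10xxxxxx ✓), payload 110100.
Concatenate: 10001110100 = 0x474 (11 bits → U+0474).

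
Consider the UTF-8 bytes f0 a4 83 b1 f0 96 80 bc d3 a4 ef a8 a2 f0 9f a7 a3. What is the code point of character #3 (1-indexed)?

U+04E4

Offset 0: leading byte 0xF0 = 11110000 → 4-byte char #1 = F0 A4 83 B1.
Offset 4: leading byte 0xF0 = 11110000 → 4-byte char #2 = F0 96 80 BC.
Offset 8: leading byte 0xD3 = 11010011 → 2-byte char #3 = D3 A4.
Leading byte 0xD3 = 11010011 matches 110xxxxx → 2-byte sequence.
Byte 1: 0xD3 = 11010011, payload 10011 (5 bits).
Byte 2: 0xA4 = 10100100 (10xxxxxx ✓), payload 100100.
Concatenate: 10011100100 = 0x4E4 (11 bits → U+04E4).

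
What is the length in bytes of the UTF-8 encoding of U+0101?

U+0101 = 0x101. UTF-8 uses 1 byte below 0x80, 2 below 0x800, 3 below 0x10000, 4 up to 0x10FFFF. 0x101 is in U+0080–U+07FF → 2 bytes.

2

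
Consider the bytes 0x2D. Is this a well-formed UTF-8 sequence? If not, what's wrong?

Leading byte 0x2D = 00101101 → 1-byte form.

valid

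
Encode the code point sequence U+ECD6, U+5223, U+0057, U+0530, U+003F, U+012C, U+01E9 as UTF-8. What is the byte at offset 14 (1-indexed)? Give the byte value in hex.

1-indexed offset 14 is 0-indexed offset 13.
U+ECD6 → 3-byte form EE B3 96 at offsets 0–2.
U+5223 → 3-byte form E5 88 A3 at offsets 3–5.
U+0057 → 1-byte form 57 at offsets 6–6.
U+0530 → 2-byte form D4 B0 at offsets 7–8.
U+003F → 1-byte form 3F at offsets 9–9.
U+012C → 2-byte form C4 AC at offsets 10–11.
U+01E9 → 2-byte form C7 A9 at offsets 12–13.
Offset 13 falls in char 7's range; it's byte 2 of C7 A9 = 0xA9.

0xA9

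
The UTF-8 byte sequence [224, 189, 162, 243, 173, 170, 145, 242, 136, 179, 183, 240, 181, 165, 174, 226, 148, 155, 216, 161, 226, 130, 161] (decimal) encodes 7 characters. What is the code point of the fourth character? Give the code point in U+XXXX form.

U+3596E

Offset 0: leading byte 0xE0 = 11100000 → 3-byte char #1 = E0 BD A2.
Offset 3: leading byte 0xF3 = 11110011 → 4-byte char #2 = F3 AD AA 91.
Offset 7: leading byte 0xF2 = 11110010 → 4-byte char #3 = F2 88 B3 B7.
Offset 11: leading byte 0xF0 = 11110000 → 4-byte char #4 = F0 B5 A5 AE.
Leading byte 0xF0 = 11110000 matches 11110xxx → 4-byte sequence.
Byte 1: 0xF0 = 11110000, payload 000 (3 bits).
Byte 2: 0xB5 = 10110101 (10xxxxxx ✓), payload 110101.
Byte 3: 0xA5 = 10100101 (10xxxxxx ✓), payload 100101.
Byte 4: 0xAE = 10101110 (10xxxxxx ✓), payload 101110.
Concatenate: 000110101100101101110 = 0x3596E (21 bits → U+3596E).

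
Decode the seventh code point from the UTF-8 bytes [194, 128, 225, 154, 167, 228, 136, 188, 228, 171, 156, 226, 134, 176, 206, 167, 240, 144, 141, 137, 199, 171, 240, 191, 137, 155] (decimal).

Offset 0: leading byte 0xC2 = 11000010 → 2-byte char #1 = C2 80.
Offset 2: leading byte 0xE1 = 11100001 → 3-byte char #2 = E1 9A A7.
Offset 5: leading byte 0xE4 = 11100100 → 3-byte char #3 = E4 88 BC.
Offset 8: leading byte 0xE4 = 11100100 → 3-byte char #4 = E4 AB 9C.
Offset 11: leading byte 0xE2 = 11100010 → 3-byte char #5 = E2 86 B0.
Offset 14: leading byte 0xCE = 11001110 → 2-byte char #6 = CE A7.
Offset 16: leading byte 0xF0 = 11110000 → 4-byte char #7 = F0 90 8D 89.
Leading byte 0xF0 = 11110000 matches 11110xxx → 4-byte sequence.
Byte 1: 0xF0 = 11110000, payload 000 (3 bits).
Byte 2: 0x90 = 10010000 (10xxxxxx ✓), payload 010000.
Byte 3: 0x8D = 10001101 (10xxxxxx ✓), payload 001101.
Byte 4: 0x89 = 10001001 (10xxxxxx ✓), payload 001001.
Concatenate: 000010000001101001001 = 0x10349 (21 bits → U+10349).

U+10349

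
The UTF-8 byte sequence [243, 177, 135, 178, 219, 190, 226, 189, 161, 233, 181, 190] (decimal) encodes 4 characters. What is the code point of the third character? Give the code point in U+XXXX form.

U+2F61

Offset 0: leading byte 0xF3 = 11110011 → 4-byte char #1 = F3 B1 87 B2.
Offset 4: leading byte 0xDB = 11011011 → 2-byte char #2 = DB BE.
Offset 6: leading byte 0xE2 = 11100010 → 3-byte char #3 = E2 BD A1.
Leading byte 0xE2 = 11100010 matches 1110xxxx → 3-byte sequence.
Byte 1: 0xE2 = 11100010, payload 0010 (4 bits).
Byte 2: 0xBD = 10111101 (10xxxxxx ✓), payload 111101.
Byte 3: 0xA1 = 10100001 (10xxxxxx ✓), payload 100001.
Concatenate: 0010111101100001 = 0x2F61 (16 bits → U+2F61).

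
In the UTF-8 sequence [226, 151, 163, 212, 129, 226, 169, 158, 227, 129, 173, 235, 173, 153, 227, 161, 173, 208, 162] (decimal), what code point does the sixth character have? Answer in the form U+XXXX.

U+386D

Offset 0: leading byte 0xE2 = 11100010 → 3-byte char #1 = E2 97 A3.
Offset 3: leading byte 0xD4 = 11010100 → 2-byte char #2 = D4 81.
Offset 5: leading byte 0xE2 = 11100010 → 3-byte char #3 = E2 A9 9E.
Offset 8: leading byte 0xE3 = 11100011 → 3-byte char #4 = E3 81 AD.
Offset 11: leading byte 0xEB = 11101011 → 3-byte char #5 = EB AD 99.
Offset 14: leading byte 0xE3 = 11100011 → 3-byte char #6 = E3 A1 AD.
Leading byte 0xE3 = 11100011 matches 1110xxxx → 3-byte sequence.
Byte 1: 0xE3 = 11100011, payload 0011 (4 bits).
Byte 2: 0xA1 = 10100001 (10xxxxxx ✓), payload 100001.
Byte 3: 0xAD = 10101101 (10xxxxxx ✓), payload 101101.
Concatenate: 0011100001101101 = 0x386D (16 bits → U+386D).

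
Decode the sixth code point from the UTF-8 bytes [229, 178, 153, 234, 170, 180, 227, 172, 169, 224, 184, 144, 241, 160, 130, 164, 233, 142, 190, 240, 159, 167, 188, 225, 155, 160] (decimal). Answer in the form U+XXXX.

U+93BE

Offset 0: leading byte 0xE5 = 11100101 → 3-byte char #1 = E5 B2 99.
Offset 3: leading byte 0xEA = 11101010 → 3-byte char #2 = EA AA B4.
Offset 6: leading byte 0xE3 = 11100011 → 3-byte char #3 = E3 AC A9.
Offset 9: leading byte 0xE0 = 11100000 → 3-byte char #4 = E0 B8 90.
Offset 12: leading byte 0xF1 = 11110001 → 4-byte char #5 = F1 A0 82 A4.
Offset 16: leading byte 0xE9 = 11101001 → 3-byte char #6 = E9 8E BE.
Leading byte 0xE9 = 11101001 matches 1110xxxx → 3-byte sequence.
Byte 1: 0xE9 = 11101001, payload 1001 (4 bits).
Byte 2: 0x8E = 10001110 (10xxxxxx ✓), payload 001110.
Byte 3: 0xBE = 10111110 (10xxxxxx ✓), payload 111110.
Concatenate: 1001001110111110 = 0x93BE (16 bits → U+93BE).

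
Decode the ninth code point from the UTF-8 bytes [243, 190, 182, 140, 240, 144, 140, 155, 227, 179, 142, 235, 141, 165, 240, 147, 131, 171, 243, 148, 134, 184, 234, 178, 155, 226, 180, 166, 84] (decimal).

U+0054

Offset 0: leading byte 0xF3 = 11110011 → 4-byte char #1 = F3 BE B6 8C.
Offset 4: leading byte 0xF0 = 11110000 → 4-byte char #2 = F0 90 8C 9B.
Offset 8: leading byte 0xE3 = 11100011 → 3-byte char #3 = E3 B3 8E.
Offset 11: leading byte 0xEB = 11101011 → 3-byte char #4 = EB 8D A5.
Offset 14: leading byte 0xF0 = 11110000 → 4-byte char #5 = F0 93 83 AB.
Offset 18: leading byte 0xF3 = 11110011 → 4-byte char #6 = F3 94 86 B8.
Offset 22: leading byte 0xEA = 11101010 → 3-byte char #7 = EA B2 9B.
Offset 25: leading byte 0xE2 = 11100010 → 3-byte char #8 = E2 B4 A6.
Offset 28: leading byte 0x54 = 01010100 → 1-byte char #9 = 54.
Leading byte 0x54 = 01010100 matches 0xxxxxxx → 1-byte sequence.
Byte 1: 0x54 = 01010100, payload 1010100 (7 bits).
Concatenate: 1010100 = 0x54 (7 bits → U+0054).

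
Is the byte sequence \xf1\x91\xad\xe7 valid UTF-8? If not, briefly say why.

Leading byte 0xF1 = 11110001 → 4-byte form.
Byte 4 is 0xE7 = 11100111, which is not 10xxxxxx — expected a continuation byte.

invalid (non-continuation byte where continuation expected)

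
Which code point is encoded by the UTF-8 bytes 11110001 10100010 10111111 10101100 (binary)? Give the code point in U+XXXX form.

Leading byte 0xF1 = 11110001 matches 11110xxx → 4-byte sequence.
Byte 1: 0xF1 = 11110001, payload 001 (3 bits).
Byte 2: 0xA2 = 10100010 (10xxxxxx ✓), payload 100010.
Byte 3: 0xBF = 10111111 (10xxxxxx ✓), payload 111111.
Byte 4: 0xAC = 10101100 (10xxxxxx ✓), payload 101100.
Concatenate: 001100010111111101100 = 0x62FEC (21 bits → U+62FEC).

U+62FEC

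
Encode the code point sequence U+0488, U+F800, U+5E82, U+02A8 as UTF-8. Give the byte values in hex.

U+0488: 2-byte form → D2 88.
U+F800: 3-byte form → EF A0 80.
U+5E82: 3-byte form → E5 BA 82.
U+02A8: 2-byte form → CA A8.
Concatenated (10 bytes): D2 88 EF A0 80 E5 BA 82 CA A8.

D2 88 EF A0 80 E5 BA 82 CA A8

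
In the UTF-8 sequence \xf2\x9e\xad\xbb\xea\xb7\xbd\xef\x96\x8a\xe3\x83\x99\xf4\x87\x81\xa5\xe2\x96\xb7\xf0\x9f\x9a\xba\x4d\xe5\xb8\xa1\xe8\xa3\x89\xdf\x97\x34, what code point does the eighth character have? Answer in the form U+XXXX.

U+004D

Offset 0: leading byte 0xF2 = 11110010 → 4-byte char #1 = F2 9E AD BB.
Offset 4: leading byte 0xEA = 11101010 → 3-byte char #2 = EA B7 BD.
Offset 7: leading byte 0xEF = 11101111 → 3-byte char #3 = EF 96 8A.
Offset 10: leading byte 0xE3 = 11100011 → 3-byte char #4 = E3 83 99.
Offset 13: leading byte 0xF4 = 11110100 → 4-byte char #5 = F4 87 81 A5.
Offset 17: leading byte 0xE2 = 11100010 → 3-byte char #6 = E2 96 B7.
Offset 20: leading byte 0xF0 = 11110000 → 4-byte char #7 = F0 9F 9A BA.
Offset 24: leading byte 0x4D = 01001101 → 1-byte char #8 = 4D.
Leading byte 0x4D = 01001101 matches 0xxxxxxx → 1-byte sequence.
Byte 1: 0x4D = 01001101, payload 1001101 (7 bits).
Concatenate: 1001101 = 0x4D (7 bits → U+004D).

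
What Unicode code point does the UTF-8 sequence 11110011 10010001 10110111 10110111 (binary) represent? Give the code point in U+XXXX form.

U+D1DF7

Leading byte 0xF3 = 11110011 matches 11110xxx → 4-byte sequence.
Byte 1: 0xF3 = 11110011, payload 011 (3 bits).
Byte 2: 0x91 = 10010001 (10xxxxxx ✓), payload 010001.
Byte 3: 0xB7 = 10110111 (10xxxxxx ✓), payload 110111.
Byte 4: 0xB7 = 10110111 (10xxxxxx ✓), payload 110111.
Concatenate: 011010001110111110111 = 0xD1DF7 (21 bits → U+D1DF7).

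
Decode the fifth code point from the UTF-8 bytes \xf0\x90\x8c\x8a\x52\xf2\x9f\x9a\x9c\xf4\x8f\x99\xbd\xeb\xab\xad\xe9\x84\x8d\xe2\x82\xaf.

U+BAED

Offset 0: leading byte 0xF0 = 11110000 → 4-byte char #1 = F0 90 8C 8A.
Offset 4: leading byte 0x52 = 01010010 → 1-byte char #2 = 52.
Offset 5: leading byte 0xF2 = 11110010 → 4-byte char #3 = F2 9F 9A 9C.
Offset 9: leading byte 0xF4 = 11110100 → 4-byte char #4 = F4 8F 99 BD.
Offset 13: leading byte 0xEB = 11101011 → 3-byte char #5 = EB AB AD.
Leading byte 0xEB = 11101011 matches 1110xxxx → 3-byte sequence.
Byte 1: 0xEB = 11101011, payload 1011 (4 bits).
Byte 2: 0xAB = 10101011 (10xxxxxx ✓), payload 101011.
Byte 3: 0xAD = 10101101 (10xxxxxx ✓), payload 101101.
Concatenate: 1011101011101101 = 0xBAED (16 bits → U+BAED).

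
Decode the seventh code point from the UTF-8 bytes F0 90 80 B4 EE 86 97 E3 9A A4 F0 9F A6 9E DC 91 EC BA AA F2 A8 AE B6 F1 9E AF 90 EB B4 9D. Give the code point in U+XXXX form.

U+A8BB6

Offset 0: leading byte 0xF0 = 11110000 → 4-byte char #1 = F0 90 80 B4.
Offset 4: leading byte 0xEE = 11101110 → 3-byte char #2 = EE 86 97.
Offset 7: leading byte 0xE3 = 11100011 → 3-byte char #3 = E3 9A A4.
Offset 10: leading byte 0xF0 = 11110000 → 4-byte char #4 = F0 9F A6 9E.
Offset 14: leading byte 0xDC = 11011100 → 2-byte char #5 = DC 91.
Offset 16: leading byte 0xEC = 11101100 → 3-byte char #6 = EC BA AA.
Offset 19: leading byte 0xF2 = 11110010 → 4-byte char #7 = F2 A8 AE B6.
Leading byte 0xF2 = 11110010 matches 11110xxx → 4-byte sequence.
Byte 1: 0xF2 = 11110010, payload 010 (3 bits).
Byte 2: 0xA8 = 10101000 (10xxxxxx ✓), payload 101000.
Byte 3: 0xAE = 10101110 (10xxxxxx ✓), payload 101110.
Byte 4: 0xB6 = 10110110 (10xxxxxx ✓), payload 110110.
Concatenate: 010101000101110110110 = 0xA8BB6 (21 bits → U+A8BB6).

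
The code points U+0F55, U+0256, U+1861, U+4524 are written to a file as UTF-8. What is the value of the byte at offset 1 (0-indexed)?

0xBD

U+0F55 → 3-byte form E0 BD 95 at offsets 0–2.
Offset 1 falls in char 1's range; it's byte 2 of E0 BD 95 = 0xBD.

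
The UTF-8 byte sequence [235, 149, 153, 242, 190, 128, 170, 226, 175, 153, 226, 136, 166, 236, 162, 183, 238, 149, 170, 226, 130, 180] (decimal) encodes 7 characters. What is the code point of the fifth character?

Offset 0: leading byte 0xEB = 11101011 → 3-byte char #1 = EB 95 99.
Offset 3: leading byte 0xF2 = 11110010 → 4-byte char #2 = F2 BE 80 AA.
Offset 7: leading byte 0xE2 = 11100010 → 3-byte char #3 = E2 AF 99.
Offset 10: leading byte 0xE2 = 11100010 → 3-byte char #4 = E2 88 A6.
Offset 13: leading byte 0xEC = 11101100 → 3-byte char #5 = EC A2 B7.
Leading byte 0xEC = 11101100 matches 1110xxxx → 3-byte sequence.
Byte 1: 0xEC = 11101100, payload 1100 (4 bits).
Byte 2: 0xA2 = 10100010 (10xxxxxx ✓), payload 100010.
Byte 3: 0xB7 = 10110111 (10xxxxxx ✓), payload 110111.
Concatenate: 1100100010110111 = 0xC8B7 (16 bits → U+C8B7).

U+C8B7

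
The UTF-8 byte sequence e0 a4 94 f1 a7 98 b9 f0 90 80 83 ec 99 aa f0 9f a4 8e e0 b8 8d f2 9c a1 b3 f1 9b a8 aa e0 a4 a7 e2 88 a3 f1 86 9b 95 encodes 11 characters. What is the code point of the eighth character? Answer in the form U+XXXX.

Offset 0: leading byte 0xE0 = 11100000 → 3-byte char #1 = E0 A4 94.
Offset 3: leading byte 0xF1 = 11110001 → 4-byte char #2 = F1 A7 98 B9.
Offset 7: leading byte 0xF0 = 11110000 → 4-byte char #3 = F0 90 80 83.
Offset 11: leading byte 0xEC = 11101100 → 3-byte char #4 = EC 99 AA.
Offset 14: leading byte 0xF0 = 11110000 → 4-byte char #5 = F0 9F A4 8E.
Offset 18: leading byte 0xE0 = 11100000 → 3-byte char #6 = E0 B8 8D.
Offset 21: leading byte 0xF2 = 11110010 → 4-byte char #7 = F2 9C A1 B3.
Offset 25: leading byte 0xF1 = 11110001 → 4-byte char #8 = F1 9B A8 AA.
Leading byte 0xF1 = 11110001 matches 11110xxx → 4-byte sequence.
Byte 1: 0xF1 = 11110001, payload 001 (3 bits).
Byte 2: 0x9B = 10011011 (10xxxxxx ✓), payload 011011.
Byte 3: 0xA8 = 10101000 (10xxxxxx ✓), payload 101000.
Byte 4: 0xAA = 10101010 (10xxxxxx ✓), payload 101010.
Concatenate: 001011011101000101010 = 0x5BA2A (21 bits → U+5BA2A).

U+5BA2A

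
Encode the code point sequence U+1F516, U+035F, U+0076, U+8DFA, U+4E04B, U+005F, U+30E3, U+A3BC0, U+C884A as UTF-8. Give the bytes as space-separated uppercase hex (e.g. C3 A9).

F0 9F 94 96 CD 9F 76 E8 B7 BA F1 8E 81 8B 5F E3 83 A3 F2 A3 AF 80 F3 88 A1 8A

U+1F516: 4-byte form → F0 9F 94 96.
U+035F: 2-byte form → CD 9F.
U+0076: 1-byte form → 76.
U+8DFA: 3-byte form → E8 B7 BA.
U+4E04B: 4-byte form → F1 8E 81 8B.
U+005F: 1-byte form → 5F.
U+30E3: 3-byte form → E3 83 A3.
U+A3BC0: 4-byte form → F2 A3 AF 80.
U+C884A: 4-byte form → F3 88 A1 8A.
Concatenated (26 bytes): F0 9F 94 96 CD 9F 76 E8 B7 BA F1 8E 81 8B 5F E3 83 A3 F2 A3 AF 80 F3 88 A1 8A.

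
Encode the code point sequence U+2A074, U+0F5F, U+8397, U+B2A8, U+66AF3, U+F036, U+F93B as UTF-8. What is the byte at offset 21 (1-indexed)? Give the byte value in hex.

0xEF

1-indexed offset 21 is 0-indexed offset 20.
U+2A074 → 4-byte form F0 AA 81 B4 at offsets 0–3.
U+0F5F → 3-byte form E0 BD 9F at offsets 4–6.
U+8397 → 3-byte form E8 8E 97 at offsets 7–9.
U+B2A8 → 3-byte form EB 8A A8 at offsets 10–12.
U+66AF3 → 4-byte form F1 A6 AB B3 at offsets 13–16.
U+F036 → 3-byte form EF 80 B6 at offsets 17–19.
U+F93B → 3-byte form EF A4 BB at offsets 20–22.
Offset 20 falls in char 7's range; it's byte 1 of EF A4 BB = 0xEF.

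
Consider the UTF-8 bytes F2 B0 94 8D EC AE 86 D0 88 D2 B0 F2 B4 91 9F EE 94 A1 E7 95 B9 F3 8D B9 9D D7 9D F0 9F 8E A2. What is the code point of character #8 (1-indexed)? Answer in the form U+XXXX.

Offset 0: leading byte 0xF2 = 11110010 → 4-byte char #1 = F2 B0 94 8D.
Offset 4: leading byte 0xEC = 11101100 → 3-byte char #2 = EC AE 86.
Offset 7: leading byte 0xD0 = 11010000 → 2-byte char #3 = D0 88.
Offset 9: leading byte 0xD2 = 11010010 → 2-byte char #4 = D2 B0.
Offset 11: leading byte 0xF2 = 11110010 → 4-byte char #5 = F2 B4 91 9F.
Offset 15: leading byte 0xEE = 11101110 → 3-byte char #6 = EE 94 A1.
Offset 18: leading byte 0xE7 = 11100111 → 3-byte char #7 = E7 95 B9.
Offset 21: leading byte 0xF3 = 11110011 → 4-byte char #8 = F3 8D B9 9D.
Leading byte 0xF3 = 11110011 matches 11110xxx → 4-byte sequence.
Byte 1: 0xF3 = 11110011, payload 011 (3 bits).
Byte 2: 0x8D = 10001101 (10xxxxxx ✓), payload 001101.
Byte 3: 0xB9 = 10111001 (10xxxxxx ✓), payload 111001.
Byte 4: 0x9D = 10011101 (10xxxxxx ✓), payload 011101.
Concatenate: 011001101111001011101 = 0xCDE5D (21 bits → U+CDE5D).

U+CDE5D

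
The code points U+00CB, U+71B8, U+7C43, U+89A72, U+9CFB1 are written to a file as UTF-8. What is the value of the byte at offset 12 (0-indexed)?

0xF2

U+00CB → 2-byte form C3 8B at offsets 0–1.
U+71B8 → 3-byte form E7 86 B8 at offsets 2–4.
U+7C43 → 3-byte form E7 B1 83 at offsets 5–7.
U+89A72 → 4-byte form F2 89 A9 B2 at offsets 8–11.
U+9CFB1 → 4-byte form F2 9C BE B1 at offsets 12–15.
Offset 12 falls in char 5's range; it's byte 1 of F2 9C BE B1 = 0xF2.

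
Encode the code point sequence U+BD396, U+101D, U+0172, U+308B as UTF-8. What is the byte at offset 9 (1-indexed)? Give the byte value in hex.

0xB2

1-indexed offset 9 is 0-indexed offset 8.
U+BD396 → 4-byte form F2 BD 8E 96 at offsets 0–3.
U+101D → 3-byte form E1 80 9D at offsets 4–6.
U+0172 → 2-byte form C5 B2 at offsets 7–8.
Offset 8 falls in char 3's range; it's byte 2 of C5 B2 = 0xB2.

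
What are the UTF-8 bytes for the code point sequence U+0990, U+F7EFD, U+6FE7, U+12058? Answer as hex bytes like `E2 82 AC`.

U+0990: 3-byte form → E0 A6 90.
U+F7EFD: 4-byte form → F3 B7 BB BD.
U+6FE7: 3-byte form → E6 BF A7.
U+12058: 4-byte form → F0 92 81 98.
Concatenated (14 bytes): E0 A6 90 F3 B7 BB BD E6 BF A7 F0 92 81 98.

E0 A6 90 F3 B7 BB BD E6 BF A7 F0 92 81 98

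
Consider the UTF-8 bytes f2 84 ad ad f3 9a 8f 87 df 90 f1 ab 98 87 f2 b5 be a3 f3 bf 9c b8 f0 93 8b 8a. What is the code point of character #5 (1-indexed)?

U+B5FA3

Offset 0: leading byte 0xF2 = 11110010 → 4-byte char #1 = F2 84 AD AD.
Offset 4: leading byte 0xF3 = 11110011 → 4-byte char #2 = F3 9A 8F 87.
Offset 8: leading byte 0xDF = 11011111 → 2-byte char #3 = DF 90.
Offset 10: leading byte 0xF1 = 11110001 → 4-byte char #4 = F1 AB 98 87.
Offset 14: leading byte 0xF2 = 11110010 → 4-byte char #5 = F2 B5 BE A3.
Leading byte 0xF2 = 11110010 matches 11110xxx → 4-byte sequence.
Byte 1: 0xF2 = 11110010, payload 010 (3 bits).
Byte 2: 0xB5 = 10110101 (10xxxxxx ✓), payload 110101.
Byte 3: 0xBE = 10111110 (10xxxxxx ✓), payload 111110.
Byte 4: 0xA3 = 10100011 (10xxxxxx ✓), payload 100011.
Concatenate: 010110101111110100011 = 0xB5FA3 (21 bits → U+B5FA3).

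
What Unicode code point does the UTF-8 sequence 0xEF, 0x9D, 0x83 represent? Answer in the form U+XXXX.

Leading byte 0xEF = 11101111 matches 1110xxxx → 3-byte sequence.
Byte 1: 0xEF = 11101111, payload 1111 (4 bits).
Byte 2: 0x9D = 10011101 (10xxxxxx ✓), payload 011101.
Byte 3: 0x83 = 10000011 (10xxxxxx ✓), payload 000011.
Concatenate: 1111011101000011 = 0xF743 (16 bits → U+F743).

U+F743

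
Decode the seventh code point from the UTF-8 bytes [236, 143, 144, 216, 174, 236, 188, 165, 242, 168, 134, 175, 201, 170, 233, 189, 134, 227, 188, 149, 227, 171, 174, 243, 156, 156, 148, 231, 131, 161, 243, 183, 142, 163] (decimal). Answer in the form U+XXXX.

Offset 0: leading byte 0xEC = 11101100 → 3-byte char #1 = EC 8F 90.
Offset 3: leading byte 0xD8 = 11011000 → 2-byte char #2 = D8 AE.
Offset 5: leading byte 0xEC = 11101100 → 3-byte char #3 = EC BC A5.
Offset 8: leading byte 0xF2 = 11110010 → 4-byte char #4 = F2 A8 86 AF.
Offset 12: leading byte 0xC9 = 11001001 → 2-byte char #5 = C9 AA.
Offset 14: leading byte 0xE9 = 11101001 → 3-byte char #6 = E9 BD 86.
Offset 17: leading byte 0xE3 = 11100011 → 3-byte char #7 = E3 BC 95.
Leading byte 0xE3 = 11100011 matches 1110xxxx → 3-byte sequence.
Byte 1: 0xE3 = 11100011, payload 0011 (4 bits).
Byte 2: 0xBC = 10111100 (10xxxxxx ✓), payload 111100.
Byte 3: 0x95 = 10010101 (10xxxxxx ✓), payload 010101.
Concatenate: 0011111100010101 = 0x3F15 (16 bits → U+3F15).

U+3F15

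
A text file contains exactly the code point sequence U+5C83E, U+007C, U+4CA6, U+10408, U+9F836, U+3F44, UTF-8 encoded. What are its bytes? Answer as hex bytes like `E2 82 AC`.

F1 9C A0 BE 7C E4 B2 A6 F0 90 90 88 F2 9F A0 B6 E3 BD 84

U+5C83E: 4-byte form → F1 9C A0 BE.
U+007C: 1-byte form → 7C.
U+4CA6: 3-byte form → E4 B2 A6.
U+10408: 4-byte form → F0 90 90 88.
U+9F836: 4-byte form → F2 9F A0 B6.
U+3F44: 3-byte form → E3 BD 84.
Concatenated (19 bytes): F1 9C A0 BE 7C E4 B2 A6 F0 90 90 88 F2 9F A0 B6 E3 BD 84.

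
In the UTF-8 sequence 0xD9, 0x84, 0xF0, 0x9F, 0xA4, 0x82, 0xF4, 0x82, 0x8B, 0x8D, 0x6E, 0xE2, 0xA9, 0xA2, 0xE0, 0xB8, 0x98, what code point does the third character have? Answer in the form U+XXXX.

Offset 0: leading byte 0xD9 = 11011001 → 2-byte char #1 = D9 84.
Offset 2: leading byte 0xF0 = 11110000 → 4-byte char #2 = F0 9F A4 82.
Offset 6: leading byte 0xF4 = 11110100 → 4-byte char #3 = F4 82 8B 8D.
Leading byte 0xF4 = 11110100 matches 11110xxx → 4-byte sequence.
Byte 1: 0xF4 = 11110100, payload 100 (3 bits).
Byte 2: 0x82 = 10000010 (10xxxxxx ✓), payload 000010.
Byte 3: 0x8B = 10001011 (10xxxxxx ✓), payload 001011.
Byte 4: 0x8D = 10001101 (10xxxxxx ✓), payload 001101.
Concatenate: 100000010001011001101 = 0x1022CD (21 bits → U+1022CD).

U+1022CD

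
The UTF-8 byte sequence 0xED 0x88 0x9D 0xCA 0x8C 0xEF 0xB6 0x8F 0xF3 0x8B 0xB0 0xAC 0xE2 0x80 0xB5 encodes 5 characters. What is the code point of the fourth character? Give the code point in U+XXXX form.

Offset 0: leading byte 0xED = 11101101 → 3-byte char #1 = ED 88 9D.
Offset 3: leading byte 0xCA = 11001010 → 2-byte char #2 = CA 8C.
Offset 5: leading byte 0xEF = 11101111 → 3-byte char #3 = EF B6 8F.
Offset 8: leading byte 0xF3 = 11110011 → 4-byte char #4 = F3 8B B0 AC.
Leading byte 0xF3 = 11110011 matches 11110xxx → 4-byte sequence.
Byte 1: 0xF3 = 11110011, payload 011 (3 bits).
Byte 2: 0x8B = 10001011 (10xxxxxx ✓), payload 001011.
Byte 3: 0xB0 = 10110000 (10xxxxxx ✓), payload 110000.
Byte 4: 0xAC = 10101100 (10xxxxxx ✓), payload 101100.
Concatenate: 011001011110000101100 = 0xCBC2C (21 bits → U+CBC2C).

U+CBC2C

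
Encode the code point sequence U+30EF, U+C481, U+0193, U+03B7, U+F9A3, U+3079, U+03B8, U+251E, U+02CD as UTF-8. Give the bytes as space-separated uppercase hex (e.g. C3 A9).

E3 83 AF EC 92 81 C6 93 CE B7 EF A6 A3 E3 81 B9 CE B8 E2 94 9E CB 8D

U+30EF: 3-byte form → E3 83 AF.
U+C481: 3-byte form → EC 92 81.
U+0193: 2-byte form → C6 93.
U+03B7: 2-byte form → CE B7.
U+F9A3: 3-byte form → EF A6 A3.
U+3079: 3-byte form → E3 81 B9.
U+03B8: 2-byte form → CE B8.
U+251E: 3-byte form → E2 94 9E.
U+02CD: 2-byte form → CB 8D.
Concatenated (23 bytes): E3 83 AF EC 92 81 C6 93 CE B7 EF A6 A3 E3 81 B9 CE B8 E2 94 9E CB 8D.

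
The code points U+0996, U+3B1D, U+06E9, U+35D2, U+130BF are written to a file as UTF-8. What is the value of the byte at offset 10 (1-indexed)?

0x97

1-indexed offset 10 is 0-indexed offset 9.
U+0996 → 3-byte form E0 A6 96 at offsets 0–2.
U+3B1D → 3-byte form E3 AC 9D at offsets 3–5.
U+06E9 → 2-byte form DB A9 at offsets 6–7.
U+35D2 → 3-byte form E3 97 92 at offsets 8–10.
Offset 9 falls in char 4's range; it's byte 2 of E3 97 92 = 0x97.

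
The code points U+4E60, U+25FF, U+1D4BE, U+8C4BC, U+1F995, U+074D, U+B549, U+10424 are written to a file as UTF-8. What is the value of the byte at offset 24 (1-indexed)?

1-indexed offset 24 is 0-indexed offset 23.
U+4E60 → 3-byte form E4 B9 A0 at offsets 0–2.
U+25FF → 3-byte form E2 97 BF at offsets 3–5.
U+1D4BE → 4-byte form F0 9D 92 BE at offsets 6–9.
U+8C4BC → 4-byte form F2 8C 92 BC at offsets 10–13.
U+1F995 → 4-byte form F0 9F A6 95 at offsets 14–17.
U+074D → 2-byte form DD 8D at offsets 18–19.
U+B549 → 3-byte form EB 95 89 at offsets 20–22.
U+10424 → 4-byte form F0 90 90 A4 at offsets 23–26.
Offset 23 falls in char 8's range; it's byte 1 of F0 90 90 A4 = 0xF0.

0xF0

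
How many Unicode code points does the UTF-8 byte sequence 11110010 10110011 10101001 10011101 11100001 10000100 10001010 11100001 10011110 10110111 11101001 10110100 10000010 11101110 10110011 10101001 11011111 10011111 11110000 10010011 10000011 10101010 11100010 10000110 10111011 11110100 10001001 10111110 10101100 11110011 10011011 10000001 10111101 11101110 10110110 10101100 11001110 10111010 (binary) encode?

12

Byte at offset 0: 0xF2 = 11110010 → 4-byte char (#1). Advance 4.
Byte at offset 4: 0xE1 = 11100001 → 3-byte char (#2). Advance 3.
Byte at offset 7: 0xE1 = 11100001 → 3-byte char (#3). Advance 3.
Byte at offset 10: 0xE9 = 11101001 → 3-byte char (#4). Advance 3.
Byte at offset 13: 0xEE = 11101110 → 3-byte char (#5). Advance 3.
Byte at offset 16: 0xDF = 11011111 → 2-byte char (#6). Advance 2.
Byte at offset 18: 0xF0 = 11110000 → 4-byte char (#7). Advance 4.
Byte at offset 22: 0xE2 = 11100010 → 3-byte char (#8). Advance 3.
Byte at offset 25: 0xF4 = 11110100 → 4-byte char (#9). Advance 4.
Byte at offset 29: 0xF3 = 11110011 → 4-byte char (#10). Advance 4.
Byte at offset 33: 0xEE = 11101110 → 3-byte char (#11). Advance 3.
Byte at offset 36: 0xCE = 11001110 → 2-byte char (#12). Advance 2.
Reached end at offset 38 after 12 code points.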